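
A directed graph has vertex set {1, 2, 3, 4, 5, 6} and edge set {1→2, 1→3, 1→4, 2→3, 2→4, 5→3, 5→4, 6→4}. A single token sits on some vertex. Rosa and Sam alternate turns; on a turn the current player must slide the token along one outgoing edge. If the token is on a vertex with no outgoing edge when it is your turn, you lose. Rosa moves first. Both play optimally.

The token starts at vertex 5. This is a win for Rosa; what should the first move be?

Move to 3.

Use the standard recursion: the mover loses at a terminal position; elsewhere, the mover wins exactly when some move hands the opponent an L position.
Every edge goes from a vertex to one that appears earlier in the order 4, 3, 2, 1, 6, 5, so processing vertices in that order labels each vertex after all of its successors.
4: no outgoing edge → L
3: no outgoing edge → L
2: reaches L-position 3 → W
1: reaches L-position 3 → W
6: reaches L-position 4 → W
5: reaches L-position 3 → W
From 5, the L positions reachable in one move are: 3, 4. Any move reaching one of these is winning.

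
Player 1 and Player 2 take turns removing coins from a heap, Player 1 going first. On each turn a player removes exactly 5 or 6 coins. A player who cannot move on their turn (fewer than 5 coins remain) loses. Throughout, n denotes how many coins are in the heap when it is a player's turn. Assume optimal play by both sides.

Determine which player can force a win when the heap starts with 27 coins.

Build the W/L table. Terminal = L. A non-terminal position is W if it has a move to some L; otherwise it is L.
n=0: no move → L
n=1: no move → L
n=2: no move → L
n=3: no move → L
n=4: no move → L
n=5: reaches L-position 0 → W
n=6: reaches L-position 1 → W
n=7: reaches L-position 2 → W
n=8: reaches L-position 3 → W
n=9: reaches L-position 4 → W
n=10: reaches L-position 4 → W
n=11: only reaches 6(W), 5(W), all W → L
n=12: only reaches 7(W), 6(W), all W → L
n=13: only reaches 8(W), 7(W), all W → L
n=14: only reaches 9(W), 8(W), all W → L
n=15: only reaches 10(W), 9(W), all W → L
n=16: reaches L-position 11 → W
n=17: reaches L-position 12 → W
n=18: reaches L-position 13 → W
n=19: reaches L-position 14 → W
n=20: reaches L-position 15 → W
n=21: reaches L-position 15 → W
n=22: only reaches 17(W), 16(W), all W → L
n=23: only reaches 18(W), 17(W), all W → L
n=24: only reaches 19(W), 18(W), all W → L
n=25: only reaches 20(W), 19(W), all W → L
n=26: only reaches 21(W), 20(W), all W → L
n=27: reaches L-position 22 → W
The starting position 27 is W: Player 1 should remove 5, leaving 22, handing over an L position.

Player 1 wins.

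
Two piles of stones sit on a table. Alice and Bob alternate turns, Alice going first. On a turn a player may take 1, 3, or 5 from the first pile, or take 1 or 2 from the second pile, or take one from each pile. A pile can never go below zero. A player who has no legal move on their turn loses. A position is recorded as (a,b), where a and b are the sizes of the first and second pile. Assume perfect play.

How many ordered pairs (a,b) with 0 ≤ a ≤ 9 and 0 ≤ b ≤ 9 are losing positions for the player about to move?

26

Build the W/L table. Terminal = L. A non-terminal position is W if it has a move to some L; otherwise it is L.
Every move lowers a or b (never raises either), so fill the grid row by row in increasing a, and left to right within a row: each cell's successors are then already labelled.
      b=0  b=1  b=2  b=3  b=4  b=5  b=6  b=7  b=8  b=9
a=0:    L    W    W    L    W    W    L    W    W    L
a=1:    W    W    L    W    W    L    W    W    L    W
a=2:    L    W    W    W    L    W    W    L    W    W
a=3:    W    W    L    W    W    W    W    W    W    W
a=4:    L    W    W    W    L    W    W    L    W    W
a=5:    W    W    L    W    W    W    W    W    W    W
a=6:    L    W    W    W    L    W    W    L    W    W
a=7:    W    W    L    W    W    W    L    W    W    L
a=8:    L    W    W    W    L    W    W    W    L    W
a=9:    W    W    L    W    W    W    L    W    W    W
Cells with no legal move (terminal, hence L): (0,0).
The remaining L cells, each justified by listing all of its moves:
(0,3): →(0,2)(W), (0,1)(W) — all W, so L
(0,6): →(0,5)(W), (0,4)(W) — all W, so L
(0,9): →(0,8)(W), (0,7)(W) — all W, so L
(1,2): →(0,2)(W), (1,1)(W), (1,0)(W), (0,1)(W) — all W, so L
(1,5): →(0,5)(W), (1,4)(W), (1,3)(W), (0,4)(W) — all W, so L
(1,8): →(0,8)(W), (1,7)(W), (1,6)(W), (0,7)(W) — all W, so L
(2,0): →(1,0)(W) only, which is W, so L
(2,4): →(1,4)(W), (2,3)(W), (2,2)(W), (1,3)(W) — all W, so L
(2,7): →(1,7)(W), (2,6)(W), (2,5)(W), (1,6)(W) — all W, so L
(3,2): →(2,2)(W), (0,2)(W), (3,1)(W), (3,0)(W), (2,1)(W) — all W, so L
(4,0): →(3,0)(W), (1,0)(W) — all W, so L
(4,4): →(3,4)(W), (1,4)(W), (4,3)(W), (4,2)(W), (3,3)(W) — all W, so L
(4,7): →(3,7)(W), (1,7)(W), (4,6)(W), (4,5)(W), (3,6)(W) — all W, so L
(5,2): →(4,2)(W), (2,2)(W), (0,2)(W), (5,1)(W), (5,0)(W), (4,1)(W) — all W, so L
(6,0): →(5,0)(W), (3,0)(W), (1,0)(W) — all W, so L
(6,4): →(5,4)(W), (3,4)(W), (1,4)(W), (6,3)(W), (6,2)(W), (5,3)(W) — all W, so L
(6,7): →(5,7)(W), (3,7)(W), (1,7)(W), (6,6)(W), (6,5)(W), (5,6)(W) — all W, so L
(7,2): →(6,2)(W), (4,2)(W), (2,2)(W), (7,1)(W), (7,0)(W), (6,1)(W) — all W, so L
(7,6): →(6,6)(W), (4,6)(W), (2,6)(W), (7,5)(W), (7,4)(W), (6,5)(W) — all W, so L
(7,9): →(6,9)(W), (4,9)(W), (2,9)(W), (7,8)(W), (7,7)(W), (6,8)(W) — all W, so L
(8,0): →(7,0)(W), (5,0)(W), (3,0)(W) — all W, so L
(8,4): →(7,4)(W), (5,4)(W), (3,4)(W), (8,3)(W), (8,2)(W), (7,3)(W) — all W, so L
(8,8): →(7,8)(W), (5,8)(W), (3,8)(W), (8,7)(W), (8,6)(W), (7,7)(W) — all W, so L
(9,2): →(8,2)(W), (6,2)(W), (4,2)(W), (9,1)(W), (9,0)(W), (8,1)(W) — all W, so L
(9,6): →(8,6)(W), (6,6)(W), (4,6)(W), (9,5)(W), (9,4)(W), (8,5)(W) — all W, so L
Every other cell has at least one move into one of the L cells above, so it is W.
L cells per row: a=0: 4, a=1: 3, a=2: 3, a=3: 1, a=4: 3, a=5: 1, a=6: 3, a=7: 3, a=8: 3, a=9: 2; total 26.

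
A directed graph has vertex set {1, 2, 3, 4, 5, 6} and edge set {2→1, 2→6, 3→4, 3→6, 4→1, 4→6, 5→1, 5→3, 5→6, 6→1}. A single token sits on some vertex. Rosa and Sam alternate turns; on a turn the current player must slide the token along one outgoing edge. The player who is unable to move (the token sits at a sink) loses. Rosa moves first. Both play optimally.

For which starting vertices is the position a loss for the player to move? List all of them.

Compute win/loss labels from the base case upward. A position with no move is L. Any other position is W if it can reach an L in one move, else L.
Every edge goes from a vertex to one that appears earlier in the order 1, 6, 4, 2, 3, 5, so processing vertices in that order labels each vertex after all of its successors.
1: no outgoing edge → L
6: reaches L-position 1 → W
4: reaches L-position 1 → W
2: reaches L-position 1 → W
3: only reaches 4(W), 6(W), all W → L
5: reaches L-position 3 → W
The losing starting vertices are exactly the entries labelled L in this table (2 of them).

1, 3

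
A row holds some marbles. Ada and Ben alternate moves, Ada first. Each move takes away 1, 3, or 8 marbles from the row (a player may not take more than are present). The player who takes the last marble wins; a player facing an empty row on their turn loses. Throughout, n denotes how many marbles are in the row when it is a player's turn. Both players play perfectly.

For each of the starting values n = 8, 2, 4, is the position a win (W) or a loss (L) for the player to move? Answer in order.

8: W, 2: L, 4: L

Build the W/L table. Terminal = L. A non-terminal position is W if it has a move to some L; otherwise it is L.
n=0: no move → L
n=1: W (go to 0, an L position)
n=2: L (sole option 1(W) is W)
n=3: W (go to 2, an L position)
n=4: L (options 3(W), 1(W) are all W)
n=5: W (go to 4, an L position)
n=6: L (options 5(W), 3(W) are all W)
n=7: W (go to 6, an L position)
n=8: W (go to 0, an L position)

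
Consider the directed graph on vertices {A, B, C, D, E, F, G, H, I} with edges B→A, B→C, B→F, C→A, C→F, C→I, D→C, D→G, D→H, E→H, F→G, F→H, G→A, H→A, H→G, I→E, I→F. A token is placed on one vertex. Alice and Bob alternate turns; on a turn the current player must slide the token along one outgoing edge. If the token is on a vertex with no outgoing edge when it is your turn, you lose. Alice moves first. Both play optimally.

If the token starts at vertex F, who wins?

Use the standard recursion: the mover loses at a terminal position; elsewhere, the mover wins exactly when some move hands the opponent an L position.
Every edge goes from a vertex to one that appears earlier in the order A, G, H, E, F, I, C, D, B, so processing vertices in that order labels each vertex after all of its successors.
A: no outgoing edge → L
G: →A(L), so W
H: →A(L), so W
E: →H(W) only, which is W, so L
F: →H(W), G(W) — all W, so L
I: →F(L), so W
C: →F(L), so W
D: →C(W), H(W), G(W) — all W, so L
B: →F(L), so W
Every move from F reaches a W position, so the mover loses.

Bob wins.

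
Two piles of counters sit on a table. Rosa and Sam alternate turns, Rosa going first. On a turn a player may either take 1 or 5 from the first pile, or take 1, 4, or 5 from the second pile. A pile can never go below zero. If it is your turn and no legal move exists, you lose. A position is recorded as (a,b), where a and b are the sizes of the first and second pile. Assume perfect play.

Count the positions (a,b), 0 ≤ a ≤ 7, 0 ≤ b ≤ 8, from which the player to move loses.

20

Use the standard recursion: the mover loses at a terminal position; elsewhere, the mover wins exactly when some move hands the opponent an L position.
Every move lowers a or b (never raises either), so fill the grid row by row in increasing a, and left to right within a row: each cell's successors are then already labelled.
      b=0  b=1  b=2  b=3  b=4  b=5  b=6  b=7  b=8
a=0:    L    W    L    W    W    W    W    W    L
a=1:    W    L    W    L    W    W    W    W    W
a=2:    L    W    L    W    W    W    W    W    L
a=3:    W    L    W    L    W    W    W    W    W
a=4:    L    W    L    W    W    W    W    W    L
a=5:    W    L    W    L    W    W    W    W    W
a=6:    L    W    L    W    W    W    W    W    L
a=7:    W    L    W    L    W    W    W    W    W
Cells with no legal move (terminal, hence L): (0,0).
The remaining L cells, each justified by listing all of its moves:
(0,2): →(0,1)(W) only, which is W, so L
(0,8): →(0,7)(W), (0,4)(W), (0,3)(W) — all W, so L
(1,1): →(0,1)(W), (1,0)(W) — all W, so L
(1,3): →(0,3)(W), (1,2)(W) — all W, so L
(2,0): →(1,0)(W) only, which is W, so L
(2,2): →(1,2)(W), (2,1)(W) — all W, so L
(2,8): →(1,8)(W), (2,7)(W), (2,4)(W), (2,3)(W) — all W, so L
(3,1): →(2,1)(W), (3,0)(W) — all W, so L
(3,3): →(2,3)(W), (3,2)(W) — all W, so L
(4,0): →(3,0)(W) only, which is W, so L
(4,2): →(3,2)(W), (4,1)(W) — all W, so L
(4,8): →(3,8)(W), (4,7)(W), (4,4)(W), (4,3)(W) — all W, so L
(5,1): →(4,1)(W), (0,1)(W), (5,0)(W) — all W, so L
(5,3): →(4,3)(W), (0,3)(W), (5,2)(W) — all W, so L
(6,0): →(5,0)(W), (1,0)(W) — all W, so L
(6,2): →(5,2)(W), (1,2)(W), (6,1)(W) — all W, so L
(6,8): →(5,8)(W), (1,8)(W), (6,7)(W), (6,4)(W), (6,3)(W) — all W, so L
(7,1): →(6,1)(W), (2,1)(W), (7,0)(W) — all W, so L
(7,3): →(6,3)(W), (2,3)(W), (7,2)(W) — all W, so L
Every other cell has at least one move into one of the L cells above, so it is W.
L cells per row: a=0: 3, a=1: 2, a=2: 3, a=3: 2, a=4: 3, a=5: 2, a=6: 3, a=7: 2; total 20.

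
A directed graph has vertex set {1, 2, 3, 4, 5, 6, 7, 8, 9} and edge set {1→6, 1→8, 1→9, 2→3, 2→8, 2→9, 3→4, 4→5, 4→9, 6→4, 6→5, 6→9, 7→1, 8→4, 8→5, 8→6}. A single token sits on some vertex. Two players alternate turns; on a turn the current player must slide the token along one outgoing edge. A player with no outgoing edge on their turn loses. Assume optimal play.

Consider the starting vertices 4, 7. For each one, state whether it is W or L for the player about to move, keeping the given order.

Positions with no move are L. A position that does have a move is losing for the player to move precisely when every available move leads to a winning position for the opponent. Fill in the labels:
Every edge goes from a vertex to one that appears earlier in the order 5, 9, 4, 6, 8, 1, 3, 2, 7, so processing vertices in that order labels each vertex after all of its successors.
5: no outgoing edge → L
9: no outgoing edge → L
4: can move to 9, which is L ⇒ W
6: can move to 9, which is L ⇒ W
8: can move to 5, which is L ⇒ W
1: can move to 9, which is L ⇒ W
3: the only move is to 4(W), a W ⇒ L
2: can move to 3, which is L ⇒ W
7: the only move is to 1(W), a W ⇒ L

4: W, 7: L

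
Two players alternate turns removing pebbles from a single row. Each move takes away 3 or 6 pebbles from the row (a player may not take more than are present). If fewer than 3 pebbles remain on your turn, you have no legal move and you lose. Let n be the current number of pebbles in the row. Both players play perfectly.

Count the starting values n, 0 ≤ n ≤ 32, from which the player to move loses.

Work bottom-up. With no move the player to move loses. Otherwise the position is W if at least one move leads to an L position for the opponent, and L if every move leads to a W.
n=0: no move → L
n=1: no move → L
n=2: no move → L
n=3: can move to 0, which is L ⇒ W
n=4: can move to 1, which is L ⇒ W
n=5: can move to 2, which is L ⇒ W
n=6: can move to 0, which is L ⇒ W
n=7: can move to 1, which is L ⇒ W
n=8: can move to 2, which is L ⇒ W
n=9: moves to 6(W), 3(W); every one is W ⇒ L
n=10: moves to 7(W), 4(W); every one is W ⇒ L
n=11: moves to 8(W), 5(W); every one is W ⇒ L
n=12: can move to 9, which is L ⇒ W
n=13: can move to 10, which is L ⇒ W
n=14: can move to 11, which is L ⇒ W
n=15: can move to 9, which is L ⇒ W
n=16: can move to 10, which is L ⇒ W
n=17: can move to 11, which is L ⇒ W
n=18: moves to 15(W), 12(W); every one is W ⇒ L
n=19: moves to 16(W), 13(W); every one is W ⇒ L
n=20: moves to 17(W), 14(W); every one is W ⇒ L
n=21: can move to 18, which is L ⇒ W
n=22: can move to 19, which is L ⇒ W
n=23: can move to 20, which is L ⇒ W
n=24: can move to 18, which is L ⇒ W
n=25: can move to 19, which is L ⇒ W
n=26: can move to 20, which is L ⇒ W
n=27: moves to 24(W), 21(W); every one is W ⇒ L
n=28: moves to 25(W), 22(W); every one is W ⇒ L
n=29: moves to 26(W), 23(W); every one is W ⇒ L
n=30: can move to 27, which is L ⇒ W
n=31: can move to 28, which is L ⇒ W
n=32: can move to 29, which is L ⇒ W
L entries with 0 ≤ n ≤ 32: n = 0, 1, 2, 9, 10, 11, 18, 19, 20, 27, 28, 29; that makes 12.

12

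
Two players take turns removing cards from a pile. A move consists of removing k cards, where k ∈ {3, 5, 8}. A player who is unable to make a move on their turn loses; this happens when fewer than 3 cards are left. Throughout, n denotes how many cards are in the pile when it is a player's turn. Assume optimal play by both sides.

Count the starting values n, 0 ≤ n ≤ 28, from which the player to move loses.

9

Build the W/L table. Terminal = L. A non-terminal position is W if it has a move to some L; otherwise it is L.
n=0: no move → L
n=1: no move → L
n=2: no move → L
n=3: W (go to 0, an L position)
n=4: W (go to 1, an L position)
n=5: W (go to 2, an L position)
n=6: W (go to 1, an L position)
n=7: W (go to 2, an L position)
n=8: W (go to 0, an L position)
n=9: W (go to 1, an L position)
n=10: W (go to 2, an L position)
n=11: L (options 8(W), 6(W), 3(W) are all W)
n=12: L (options 9(W), 7(W), 4(W) are all W)
n=13: L (options 10(W), 8(W), 5(W) are all W)
n=14: W (go to 11, an L position)
n=15: W (go to 12, an L position)
n=16: W (go to 13, an L position)
n=17: W (go to 12, an L position)
n=18: W (go to 13, an L position)
n=19: W (go to 11, an L position)
n=20: W (go to 12, an L position)
n=21: W (go to 13, an L position)
n=22: L (options 19(W), 17(W), 14(W) are all W)
n=23: L (options 20(W), 18(W), 15(W) are all W)
n=24: L (options 21(W), 19(W), 16(W) are all W)
n=25: W (go to 22, an L position)
n=26: W (go to 23, an L position)
n=27: W (go to 24, an L position)
n=28: W (go to 23, an L position)
L entries with 0 ≤ n ≤ 28: n = 0, 1, 2, 11, 12, 13, 22, 23, 24; that makes 9.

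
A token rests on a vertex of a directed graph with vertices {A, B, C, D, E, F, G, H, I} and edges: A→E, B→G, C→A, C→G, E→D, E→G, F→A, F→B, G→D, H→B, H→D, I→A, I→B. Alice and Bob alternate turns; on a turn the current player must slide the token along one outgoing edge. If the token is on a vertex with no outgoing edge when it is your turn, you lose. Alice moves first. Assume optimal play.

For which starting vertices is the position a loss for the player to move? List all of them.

A, B, D

Classify positions by backward induction: terminal positions (no move available) are L. From any other position, the mover wins iff some move reaches an L.
Every edge goes from a vertex to one that appears earlier in the order D, G, E, A, B, C, I, H, F, so processing vertices in that order labels each vertex after all of its successors.
D: no outgoing edge → L
G: W (go to D, an L position)
E: W (go to D, an L position)
A: L (sole option E(W) is W)
B: L (sole option G(W) is W)
C: W (go to A, an L position)
I: W (go to B, an L position)
H: W (go to B, an L position)
F: W (go to B, an L position)
The losing starting vertices are exactly the entries labelled L in this table (3 of them).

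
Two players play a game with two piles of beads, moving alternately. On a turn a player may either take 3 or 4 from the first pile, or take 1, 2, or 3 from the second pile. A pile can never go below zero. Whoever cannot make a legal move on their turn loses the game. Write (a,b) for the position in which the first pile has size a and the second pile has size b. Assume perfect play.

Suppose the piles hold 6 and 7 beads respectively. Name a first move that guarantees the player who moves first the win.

Move to (6,6).

Use the standard recursion: the mover loses at a terminal position; elsewhere, the mover wins exactly when some move hands the opponent an L position.
No move ever increases a pile, so every position that can arise here has a ≤ 6 and b ≤ 7; it is enough to label the cells with 0 ≤ a ≤ 6 and 0 ≤ b ≤ 7.
Every move lowers a or b (never raises either), so fill the grid row by row in increasing a, and left to right within a row: each cell's successors are then already labelled.
      b=0  b=1  b=2  b=3  b=4  b=5  b=6  b=7
a=0:    L    W    W    W    L    W    W    W
a=1:    L    W    W    W    L    W    W    W
a=2:    L    W    W    W    L    W    W    W
a=3:    W    L    W    W    W    L    W    W
a=4:    W    L    W    W    W    L    W    W
a=5:    W    L    W    W    W    L    W    W
a=6:    W    W    L    W    W    W    L    W
Cells with no legal move (terminal, hence L): (0,0), (1,0), (2,0).
The remaining L cells, each justified by listing all of its moves:
(0,4): only reaches (0,3)(W), (0,2)(W), (0,1)(W), all W → L
(1,4): only reaches (1,3)(W), (1,2)(W), (1,1)(W), all W → L
(2,4): only reaches (2,3)(W), (2,2)(W), (2,1)(W), all W → L
(3,1): only reaches (0,1)(W), (3,0)(W), all W → L
(3,5): only reaches (0,5)(W), (3,4)(W), (3,3)(W), (3,2)(W), all W → L
(4,1): only reaches (1,1)(W), (0,1)(W), (4,0)(W), all W → L
(4,5): only reaches (1,5)(W), (0,5)(W), (4,4)(W), (4,3)(W), (4,2)(W), all W → L
(5,1): only reaches (2,1)(W), (1,1)(W), (5,0)(W), all W → L
(5,5): only reaches (2,5)(W), (1,5)(W), (5,4)(W), (5,3)(W), (5,2)(W), all W → L
(6,2): only reaches (3,2)(W), (2,2)(W), (6,1)(W), (6,0)(W), all W → L
(6,6): only reaches (3,6)(W), (2,6)(W), (6,5)(W), (6,4)(W), (6,3)(W), all W → L
Every other cell has at least one move into one of the L cells above, so it is W.
From (6,7), the L positions reachable in one move are: (6,6).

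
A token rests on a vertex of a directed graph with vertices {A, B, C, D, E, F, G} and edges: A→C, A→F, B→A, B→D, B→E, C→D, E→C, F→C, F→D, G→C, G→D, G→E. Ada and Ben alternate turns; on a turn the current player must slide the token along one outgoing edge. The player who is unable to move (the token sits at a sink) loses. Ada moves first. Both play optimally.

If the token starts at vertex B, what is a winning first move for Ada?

Use the standard recursion: the mover loses at a terminal position; elsewhere, the mover wins exactly when some move hands the opponent an L position.
Every edge goes from a vertex to one that appears earlier in the order D, C, E, G, F, A, B, so processing vertices in that order labels each vertex after all of its successors.
D: no outgoing edge → L
C: W (go to D, an L position)
E: L (sole option C(W) is W)
G: W (go to E, an L position)
F: W (go to D, an L position)
A: L (options F(W), C(W) are all W)
B: W (go to A, an L position)
From B, the L positions reachable in one move are: A, E, D. Any move reaching one of these is winning.

Move to A.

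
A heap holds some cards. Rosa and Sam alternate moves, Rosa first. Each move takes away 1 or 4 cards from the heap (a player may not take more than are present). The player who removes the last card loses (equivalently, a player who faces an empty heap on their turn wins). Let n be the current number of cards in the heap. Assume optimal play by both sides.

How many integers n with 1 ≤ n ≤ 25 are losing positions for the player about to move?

10

Positions with no move are W. A position that does have a move is losing for the player to move precisely when every available move leads to a winning position for the opponent. Fill in the labels:
n=0: no move; the opponent has just taken the last card and therefore loses → W
n=1: →0(W) only, which is W, so L
n=2: →1(L), so W
n=3: →2(W) only, which is W, so L
n=4: →3(L), so W
n=5: →1(L), so W
n=6: →5(W), 2(W) — all W, so L
n=7: →6(L), so W
n=8: →7(W), 4(W) — all W, so L
n=9: →8(L), so W
n=10: →6(L), so W
n=11: →10(W), 7(W) — all W, so L
n=12: →11(L), so W
n=13: →12(W), 9(W) — all W, so L
n=14: →13(L), so W
n=15: →11(L), so W
n=16: →15(W), 12(W) — all W, so L
n=17: →16(L), so W
n=18: →17(W), 14(W) — all W, so L
n=19: →18(L), so W
n=20: →16(L), so W
n=21: →20(W), 17(W) — all W, so L
n=22: →21(L), so W
n=23: →22(W), 19(W) — all W, so L
n=24: →23(L), so W
n=25: →21(L), so W
L entries with 1 ≤ n ≤ 25 (the range starts at n=1): n = 1, 3, 6, 8, 11, 13, 16, 18, 21, 23; that makes 10.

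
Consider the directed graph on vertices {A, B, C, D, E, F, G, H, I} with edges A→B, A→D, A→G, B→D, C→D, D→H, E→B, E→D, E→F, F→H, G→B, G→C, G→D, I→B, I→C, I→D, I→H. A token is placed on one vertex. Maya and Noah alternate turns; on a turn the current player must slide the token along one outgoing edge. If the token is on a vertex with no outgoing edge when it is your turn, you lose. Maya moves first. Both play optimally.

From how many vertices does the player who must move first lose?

Work bottom-up. With no move the player to move loses. Otherwise the position is W if at least one move leads to an L position for the opponent, and L if every move leads to a W.
Every edge goes from a vertex to one that appears earlier in the order H, D, F, B, C, G, E, A, I, so processing vertices in that order labels each vertex after all of its successors.
H: no outgoing edge → L
D: →H(L), so W
F: →H(L), so W
B: →D(W) only, which is W, so L
C: →D(W) only, which is W, so L
G: →C(L), so W
E: →B(L), so W
A: →B(L), so W
I: →C(L), so W
The L vertices are B, C, H; that is 3 in all.

3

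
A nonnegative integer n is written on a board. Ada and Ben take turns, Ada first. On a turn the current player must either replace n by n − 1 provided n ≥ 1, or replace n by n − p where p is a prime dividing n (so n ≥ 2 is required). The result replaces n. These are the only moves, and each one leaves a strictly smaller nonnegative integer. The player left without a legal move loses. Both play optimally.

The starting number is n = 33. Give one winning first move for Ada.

Classify positions by backward induction: terminal positions (no move available) are L. From any other position, the mover wins iff some move reaches an L.
n=0: no move → L
n=1: reaches L-position 0 → W
n=2: reaches L-position 0 → W
n=3: reaches L-position 0 → W
n=4: only reaches 2(W), 3(W), all W → L
n=5: reaches L-position 0 → W
n=6: reaches L-position 4 → W
n=7: reaches L-position 0 → W
n=8: only reaches 6(W), 7(W), all W → L
n=9: reaches L-position 8 → W
n=10: reaches L-position 8 → W
n=11: reaches L-position 0 → W
n=12: only reaches 9(W), 10(W), 11(W), all W → L
n=13: reaches L-position 0 → W
n=14: reaches L-position 12 → W
n=15: reaches L-position 12 → W
n=16: only reaches 14(W), 15(W), all W → L
n=17: reaches L-position 0 → W
n=18: reaches L-position 16 → W
n=19: reaches L-position 0 → W
n=20: only reaches 15(W), 18(W), 19(W), all W → L
n=21: reaches L-position 20 → W
n=22: reaches L-position 20 → W
n=23: reaches L-position 0 → W
n=24: only reaches 21(W), 22(W), 23(W), all W → L
n=25: reaches L-position 20 → W
n=26: reaches L-position 24 → W
n=27: reaches L-position 24 → W
n=28: only reaches 21(W), 26(W), 27(W), all W → L
n=29: reaches L-position 0 → W
n=30: reaches L-position 28 → W
n=31: reaches L-position 0 → W
n=32: only reaches 30(W), 31(W), all W → L
n=33: reaches L-position 32 → W
From 33, the L positions reachable in one move are: 32.

Move to 32.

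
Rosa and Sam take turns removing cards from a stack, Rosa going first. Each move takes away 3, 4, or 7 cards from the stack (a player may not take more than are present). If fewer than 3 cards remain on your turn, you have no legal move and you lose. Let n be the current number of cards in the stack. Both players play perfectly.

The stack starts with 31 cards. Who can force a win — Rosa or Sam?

Sam wins.

Build the W/L table. Terminal = L. A non-terminal position is W if it has a move to some L; otherwise it is L.
n=0: no move → L
n=1: no move → L
n=2: no move → L
n=3: →0(L), so W
n=4: →1(L), so W
n=5: →2(L), so W
n=6: →2(L), so W
n=7: →0(L), so W
n=8: →1(L), so W
n=9: →2(L), so W
n=10: →7(W), 6(W), 3(W) — all W, so L
n=11: →8(W), 7(W), 4(W) — all W, so L
n=12: →9(W), 8(W), 5(W) — all W, so L
n=13: →10(L), so W
n=14: →11(L), so W
n=15: →12(L), so W
n=16: →12(L), so W
n=17: →10(L), so W
n=18: →11(L), so W
n=19: →12(L), so W
n=20: →17(W), 16(W), 13(W) — all W, so L
n=21: →18(W), 17(W), 14(W) — all W, so L
n=22: →19(W), 18(W), 15(W) — all W, so L
n=23: →20(L), so W
n=24: →21(L), so W
n=25: →22(L), so W
n=26: →22(L), so W
n=27: →20(L), so W
n=28: →21(L), so W
n=29: →22(L), so W
n=30: →27(W), 26(W), 23(W) — all W, so L
n=31: →28(W), 27(W), 24(W) — all W, so L
Every move from 31 reaches a W position, so the mover loses.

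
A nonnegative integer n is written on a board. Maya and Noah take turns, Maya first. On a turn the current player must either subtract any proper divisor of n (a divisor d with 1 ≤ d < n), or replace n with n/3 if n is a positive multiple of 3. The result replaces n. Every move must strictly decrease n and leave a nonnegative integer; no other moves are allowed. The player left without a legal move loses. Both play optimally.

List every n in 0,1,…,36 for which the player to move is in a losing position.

Work bottom-up. With no move the player to move loses. Otherwise the position is W if at least one move leads to an L position for the opponent, and L if every move leads to a W.
n=0: no move → L
n=1: no move → L
n=2: W (go to 1, an L position)
n=3: W (go to 1, an L position)
n=4: L (options 2(W), 3(W) are all W)
n=5: W (go to 4, an L position)
n=6: W (go to 4, an L position)
n=7: L (sole option 6(W) is W)
n=8: W (go to 4, an L position)
n=9: L (options 3(W), 6(W), 8(W) are all W)
n=10: W (go to 9, an L position)
n=11: L (sole option 10(W) is W)
n=12: W (go to 4, an L position)
n=13: L (sole option 12(W) is W)
n=14: W (go to 7, an L position)
n=15: L (options 5(W), 10(W), 12(W), 14(W) are all W)
n=16: W (go to 15, an L position)
n=17: L (sole option 16(W) is W)
n=18: W (go to 9, an L position)
n=19: L (sole option 18(W) is W)
n=20: W (go to 15, an L position)
n=21: W (go to 7, an L position)
n=22: W (go to 11, an L position)
n=23: L (sole option 22(W) is W)
n=24: W (go to 23, an L position)
n=25: L (options 20(W), 24(W) are all W)
n=26: W (go to 13, an L position)
n=27: W (go to 9, an L position)
n=28: L (options 14(W), 21(W), 24(W), 26(W), 27(W) are all W)
n=29: W (go to 28, an L position)
n=30: W (go to 15, an L position)
n=31: L (sole option 30(W) is W)
n=32: W (go to 28, an L position)
n=33: W (go to 11, an L position)
n=34: W (go to 17, an L position)
n=35: W (go to 28, an L position)
n=36: L (options 12(W), 18(W), 24(W), 27(W), 30(W), 32(W), 33(W), 34(W), 35(W) are all W)
The losing starting values of n are exactly the entries labelled L in this table (15 of them).

0, 1, 4, 7, 9, 11, 13, 15, 17, 19, 23, 25, 28, 31, 36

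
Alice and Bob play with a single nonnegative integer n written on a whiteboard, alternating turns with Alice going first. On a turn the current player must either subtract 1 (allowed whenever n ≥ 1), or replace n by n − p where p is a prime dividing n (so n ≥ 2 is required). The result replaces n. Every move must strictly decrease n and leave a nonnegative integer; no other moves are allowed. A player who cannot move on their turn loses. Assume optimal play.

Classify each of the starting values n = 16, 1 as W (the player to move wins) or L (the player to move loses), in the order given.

16: L, 1: W

Use the standard recursion: the mover loses at a terminal position; elsewhere, the mover wins exactly when some move hands the opponent an L position.
n=0: no move → L
n=1: →0(L), so W
n=2: →0(L), so W
n=3: →0(L), so W
n=4: →2(W), 3(W) — all W, so L
n=5: →0(L), so W
n=6: →4(L), so W
n=7: →0(L), so W
n=8: →6(W), 7(W) — all W, so L
n=9: →8(L), so W
n=10: →8(L), so W
n=11: →0(L), so W
n=12: →9(W), 10(W), 11(W) — all W, so L
n=13: →0(L), so W
n=14: →12(L), so W
n=15: →12(L), so W
n=16: →14(W), 15(W) — all W, so L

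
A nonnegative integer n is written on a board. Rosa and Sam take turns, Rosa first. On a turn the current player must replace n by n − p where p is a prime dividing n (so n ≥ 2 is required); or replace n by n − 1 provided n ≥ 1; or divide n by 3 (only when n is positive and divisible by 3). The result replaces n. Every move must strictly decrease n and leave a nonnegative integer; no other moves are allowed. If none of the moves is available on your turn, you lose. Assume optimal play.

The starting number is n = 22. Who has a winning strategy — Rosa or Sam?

Label each position W (a win for the player to move) or L (a loss). A position with no legal move is L; any other position is W exactly when some move reaches an L, and L when every move reaches a W.
n=0: no move → L
n=1: can move to 0, which is L ⇒ W
n=2: can move to 0, which is L ⇒ W
n=3: can move to 0, which is L ⇒ W
n=4: moves to 2(W), 3(W); every one is W ⇒ L
n=5: can move to 0, which is L ⇒ W
n=6: can move to 4, which is L ⇒ W
n=7: can move to 0, which is L ⇒ W
n=8: moves to 6(W), 7(W); every one is W ⇒ L
n=9: can move to 8, which is L ⇒ W
n=10: can move to 8, which is L ⇒ W
n=11: can move to 0, which is L ⇒ W
n=12: can move to 4, which is L ⇒ W
n=13: can move to 0, which is L ⇒ W
n=14: moves to 7(W), 12(W), 13(W); every one is W ⇒ L
n=15: can move to 14, which is L ⇒ W
n=16: can move to 14, which is L ⇒ W
n=17: can move to 0, which is L ⇒ W
n=18: moves to 6(W), 15(W), 16(W), 17(W); every one is W ⇒ L
n=19: can move to 0, which is L ⇒ W
n=20: can move to 18, which is L ⇒ W
n=21: can move to 14, which is L ⇒ W
n=22: moves to 11(W), 20(W), 21(W); every one is W ⇒ L
The starting position 22 is L: whatever Rosa does, the opponent receives a W position.

Sam wins.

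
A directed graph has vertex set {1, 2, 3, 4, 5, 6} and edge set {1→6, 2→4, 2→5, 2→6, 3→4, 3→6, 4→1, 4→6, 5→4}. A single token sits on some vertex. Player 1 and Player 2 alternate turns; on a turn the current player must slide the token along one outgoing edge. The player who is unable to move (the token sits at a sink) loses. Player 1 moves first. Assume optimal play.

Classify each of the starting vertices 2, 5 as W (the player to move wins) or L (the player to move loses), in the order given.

Build the W/L table. Terminal = L. A non-terminal position is W if it has a move to some L; otherwise it is L.
Every edge goes from a vertex to one that appears earlier in the order 6, 1, 4, 5, 2, 3, so processing vertices in that order labels each vertex after all of its successors.
6: no outgoing edge → L
1: →6(L), so W
4: →6(L), so W
5: →4(W) only, which is W, so L
2: →5(L), so W
3: →6(L), so W

2: W, 5: L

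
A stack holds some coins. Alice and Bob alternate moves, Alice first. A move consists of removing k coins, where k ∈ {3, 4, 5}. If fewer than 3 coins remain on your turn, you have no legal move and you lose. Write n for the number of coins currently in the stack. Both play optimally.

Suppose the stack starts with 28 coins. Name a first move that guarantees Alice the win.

Remove 3, leaving 25.

Work bottom-up. With no move the player to move loses. Otherwise the position is W if at least one move leads to an L position for the opponent, and L if every move leads to a W.
n=0: no move → L
n=1: no move → L
n=2: no move → L
n=3: reaches L-position 0 → W
n=4: reaches L-position 1 → W
n=5: reaches L-position 2 → W
n=6: reaches L-position 2 → W
n=7: reaches L-position 2 → W
n=8: only reaches 5(W), 4(W), 3(W), all W → L
n=9: only reaches 6(W), 5(W), 4(W), all W → L
n=10: only reaches 7(W), 6(W), 5(W), all W → L
n=11: reaches L-position 8 → W
n=12: reaches L-position 9 → W
n=13: reaches L-position 10 → W
n=14: reaches L-position 10 → W
n=15: reaches L-position 10 → W
n=16: only reaches 13(W), 12(W), 11(W), all W → L
n=17: only reaches 14(W), 13(W), 12(W), all W → L
n=18: only reaches 15(W), 14(W), 13(W), all W → L
n=19: reaches L-position 16 → W
n=20: reaches L-position 17 → W
n=21: reaches L-position 18 → W
n=22: reaches L-position 18 → W
n=23: reaches L-position 18 → W
n=24: only reaches 21(W), 20(W), 19(W), all W → L
n=25: only reaches 22(W), 21(W), 20(W), all W → L
n=26: only reaches 23(W), 22(W), 21(W), all W → L
n=27: reaches L-position 24 → W
n=28: reaches L-position 25 → W
From 28, the L positions reachable in one move are: 25, 24. Any move reaching one of these is winning.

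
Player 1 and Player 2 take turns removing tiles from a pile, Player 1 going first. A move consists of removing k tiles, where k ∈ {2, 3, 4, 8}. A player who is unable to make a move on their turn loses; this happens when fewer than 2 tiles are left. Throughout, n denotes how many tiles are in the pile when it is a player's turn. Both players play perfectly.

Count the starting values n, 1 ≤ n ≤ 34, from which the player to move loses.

Classify positions by backward induction: terminal positions (no move available) are L. From any other position, the mover wins iff some move reaches an L.
n=0: no move → L
n=1: no move → L
n=2: →0(L), so W
n=3: →1(L), so W
n=4: →1(L), so W
n=5: →1(L), so W
n=6: →4(W), 3(W), 2(W) — all W, so L
n=7: →5(W), 4(W), 3(W) — all W, so L
n=8: →6(L), so W
n=9: →7(L), so W
n=10: →7(L), so W
n=11: →7(L), so W
n=12: →10(W), 9(W), 8(W), 4(W) — all W, so L
n=13: →11(W), 10(W), 9(W), 5(W) — all W, so L
n=14: →12(L), so W
n=15: →13(L), so W
n=16: →13(L), so W
n=17: →13(L), so W
n=18: →16(W), 15(W), 14(W), 10(W) — all W, so L
n=19: →17(W), 16(W), 15(W), 11(W) — all W, so L
n=20: →18(L), so W
n=21: →19(L), so W
n=22: →19(L), so W
n=23: →19(L), so W
n=24: →22(W), 21(W), 20(W), 16(W) — all W, so L
n=25: →23(W), 22(W), 21(W), 17(W) — all W, so L
n=26: →24(L), so W
n=27: →25(L), so W
n=28: →25(L), so W
n=29: →25(L), so W
n=30: →28(W), 27(W), 26(W), 22(W) — all W, so L
n=31: →29(W), 28(W), 27(W), 23(W) — all W, so L
n=32: →30(L), so W
n=33: →31(L), so W
n=34: →31(L), so W
L entries with 1 ≤ n ≤ 34 (n=0 is outside the asked range and is not counted): n = 1, 6, 7, 12, 13, 18, 19, 24, 25, 30, 31; that makes 11.

11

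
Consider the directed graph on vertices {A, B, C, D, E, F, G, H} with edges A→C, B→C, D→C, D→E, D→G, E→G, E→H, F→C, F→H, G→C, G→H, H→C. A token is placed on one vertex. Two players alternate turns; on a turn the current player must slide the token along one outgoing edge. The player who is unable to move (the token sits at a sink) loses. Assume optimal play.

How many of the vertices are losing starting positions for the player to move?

2

Positions with no move are L. A position that does have a move is losing for the player to move precisely when every available move leads to a winning position for the opponent. Fill in the labels:
Every edge goes from a vertex to one that appears earlier in the order C, H, F, G, E, D, A, B, so processing vertices in that order labels each vertex after all of its successors.
C: no outgoing edge → L
H: →C(L), so W
F: →C(L), so W
G: →C(L), so W
E: →G(W), H(W) — all W, so L
D: →E(L), so W
A: →C(L), so W
B: →C(L), so W
The L vertices are C, E; that is 2 in all.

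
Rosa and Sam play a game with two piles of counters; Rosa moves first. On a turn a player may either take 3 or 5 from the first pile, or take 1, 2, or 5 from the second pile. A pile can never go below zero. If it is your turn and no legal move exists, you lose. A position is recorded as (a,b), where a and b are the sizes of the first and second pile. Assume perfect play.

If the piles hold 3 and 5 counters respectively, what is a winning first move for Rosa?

Move to (3,4).

Classify positions by backward induction: terminal positions (no move available) are L. From any other position, the mover wins iff some move reaches an L.
No move ever increases a pile, so every position that can arise here has a ≤ 3 and b ≤ 5; it is enough to label the cells with 0 ≤ a ≤ 3 and 0 ≤ b ≤ 5.
Every move lowers a or b (never raises either), so fill the grid row by row in increasing a, and left to right within a row: each cell's successors are then already labelled.
      b=0  b=1  b=2  b=3  b=4  b=5
a=0:    L    W    W    L    W    W
a=1:    L    W    W    L    W    W
a=2:    L    W    W    L    W    W
a=3:    W    L    W    W    L    W
Cells with no legal move (terminal, hence L): (0,0), (1,0), (2,0).
The remaining L cells, each justified by listing all of its moves:
(0,3): →(0,2)(W), (0,1)(W) — all W, so L
(1,3): →(1,2)(W), (1,1)(W) — all W, so L
(2,3): →(2,2)(W), (2,1)(W) — all W, so L
(3,1): →(0,1)(W), (3,0)(W) — all W, so L
(3,4): →(0,4)(W), (3,3)(W), (3,2)(W) — all W, so L
Every other cell has at least one move into one of the L cells above, so it is W.
From (3,5), the L positions reachable in one move are: (3,4).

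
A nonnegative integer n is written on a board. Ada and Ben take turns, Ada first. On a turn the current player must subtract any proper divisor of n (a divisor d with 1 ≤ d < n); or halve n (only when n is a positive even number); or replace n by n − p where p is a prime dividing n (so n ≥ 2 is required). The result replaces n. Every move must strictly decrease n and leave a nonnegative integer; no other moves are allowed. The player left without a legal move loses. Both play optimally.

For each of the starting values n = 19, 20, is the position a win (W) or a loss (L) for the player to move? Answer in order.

19: W, 20: L

Label each position W (a win for the player to move) or L (a loss). A position with no legal move is L; any other position is W exactly when some move reaches an L, and L when every move reaches a W.
n=0: no move → L
n=1: no move → L
n=2: can move to 0, which is L ⇒ W
n=3: can move to 0, which is L ⇒ W
n=4: moves to 2(W), 3(W); every one is W ⇒ L
n=5: can move to 0, which is L ⇒ W
n=6: can move to 4, which is L ⇒ W
n=7: can move to 0, which is L ⇒ W
n=8: can move to 4, which is L ⇒ W
n=9: moves to 6(W), 8(W); every one is W ⇒ L
n=10: can move to 9, which is L ⇒ W
n=11: can move to 0, which is L ⇒ W
n=12: can move to 9, which is L ⇒ W
n=13: can move to 0, which is L ⇒ W
n=14: moves to 7(W), 12(W), 13(W); every one is W ⇒ L
n=15: can move to 14, which is L ⇒ W
n=16: can move to 14, which is L ⇒ W
n=17: can move to 0, which is L ⇒ W
n=18: can move to 9, which is L ⇒ W
n=19: can move to 0, which is L ⇒ W
n=20: moves to 10(W), 15(W), 16(W), 18(W), 19(W); every one is W ⇒ L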